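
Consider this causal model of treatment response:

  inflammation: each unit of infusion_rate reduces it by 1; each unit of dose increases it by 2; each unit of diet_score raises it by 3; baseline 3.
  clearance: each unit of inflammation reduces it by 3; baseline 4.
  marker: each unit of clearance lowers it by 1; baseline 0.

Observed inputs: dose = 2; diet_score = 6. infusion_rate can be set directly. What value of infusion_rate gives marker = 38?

Substituting into the inflammation equation gives inflammation = -infusion_rate + 25.
Substituting into the clearance equation gives clearance = 3*infusion_rate - 71.
This gives marker = -3*infusion_rate + 71.
Solve -3*infusion_rate + 71 = 38: infusion_rate = (38 - 71) / -3 = 11.

infusion_rate = 11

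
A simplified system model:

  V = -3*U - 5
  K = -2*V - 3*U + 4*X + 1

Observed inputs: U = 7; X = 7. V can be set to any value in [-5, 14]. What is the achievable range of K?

Intervening on V fixes its value directly, overriding its dependence on U.
Substituting into the K equation gives K = -2*V + 8.
Linear in V, so extremes are at the endpoints: V = -5 gives K = 18; V = 14 gives K = -20.

-20 to 18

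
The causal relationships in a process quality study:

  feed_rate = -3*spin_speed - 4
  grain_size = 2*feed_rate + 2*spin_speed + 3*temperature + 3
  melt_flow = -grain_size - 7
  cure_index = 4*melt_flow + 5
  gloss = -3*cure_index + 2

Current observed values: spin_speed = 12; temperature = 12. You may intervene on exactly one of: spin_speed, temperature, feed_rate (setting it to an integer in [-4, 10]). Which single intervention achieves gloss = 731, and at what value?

Intervening on spin_speed: gloss = -48*spin_speed + 443. Reaching 731 requires spin_speed = -6, outside [-4, 10].
Intervening on temperature: gloss = 36*temperature - 565. Reaching 731 requires temperature = 36, outside [-4, 10].
Intervening on feed_rate: with other inputs at their observed values, gloss = 24*feed_rate + 827. Solving for 731 gives feed_rate = -4, within [-4, 10].

set feed_rate = -4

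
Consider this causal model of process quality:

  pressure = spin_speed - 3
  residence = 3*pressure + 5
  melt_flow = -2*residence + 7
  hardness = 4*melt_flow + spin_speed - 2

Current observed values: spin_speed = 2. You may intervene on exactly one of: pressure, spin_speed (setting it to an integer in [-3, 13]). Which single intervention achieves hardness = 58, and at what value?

Intervening on pressure: hardness = -24*pressure - 12. Reaching 58 requires pressure = -35/12, not an integer.
Intervening on spin_speed: with other inputs at their observed values, hardness = -23*spin_speed + 58. Solving for 58 gives spin_speed = 0, within [-3, 13].

set spin_speed = 0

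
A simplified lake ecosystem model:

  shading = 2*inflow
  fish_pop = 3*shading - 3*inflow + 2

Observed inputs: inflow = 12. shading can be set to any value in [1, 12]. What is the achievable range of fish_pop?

Intervening on shading fixes its value directly, overriding its dependence on inflow.
Substituting into the fish_pop equation gives fish_pop = 3*shading - 34.
Linear in shading, so extremes are at the endpoints: shading = 1 gives fish_pop = -31; shading = 12 gives fish_pop = 2.

-31 to 2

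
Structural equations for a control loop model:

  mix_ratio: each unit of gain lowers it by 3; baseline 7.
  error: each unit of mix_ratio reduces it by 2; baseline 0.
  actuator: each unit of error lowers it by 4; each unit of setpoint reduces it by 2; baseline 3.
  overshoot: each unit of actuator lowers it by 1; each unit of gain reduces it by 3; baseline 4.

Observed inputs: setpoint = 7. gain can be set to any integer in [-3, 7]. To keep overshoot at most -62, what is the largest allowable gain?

gain = -1

Substituting into the error equation gives error = 6*gain - 14.
This gives actuator = -24*gain + 45.
Substituting into the overshoot equation gives overshoot = 21*gain - 41.
Require 21*gain - 41 ≤ -62, so gain ≤ -1.
The largest integer in [-3, 7] satisfying this is -1.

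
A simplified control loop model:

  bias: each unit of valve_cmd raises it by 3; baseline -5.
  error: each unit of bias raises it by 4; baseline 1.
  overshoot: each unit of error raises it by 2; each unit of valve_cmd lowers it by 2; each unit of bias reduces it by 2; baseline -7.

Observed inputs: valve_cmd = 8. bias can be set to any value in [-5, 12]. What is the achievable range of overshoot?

Intervening on bias fixes its value directly, overriding its dependence on valve_cmd.
Substituting into the overshoot equation gives overshoot = 6*bias - 21.
Linear in bias, so extremes are at the endpoints: bias = -5 gives overshoot = -51; bias = 12 gives overshoot = 51.

-51 to 51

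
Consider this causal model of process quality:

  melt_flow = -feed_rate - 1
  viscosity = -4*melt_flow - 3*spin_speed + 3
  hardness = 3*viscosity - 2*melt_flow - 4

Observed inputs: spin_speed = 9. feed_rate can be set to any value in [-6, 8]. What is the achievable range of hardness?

-146 to 50

Substituting into the viscosity equation gives viscosity = 4*feed_rate - 20.
Substituting into the hardness equation gives hardness = 14*feed_rate - 62.
Linear in feed_rate, so extremes are at the endpoints: feed_rate = -6 gives hardness = -146; feed_rate = 8 gives hardness = 50.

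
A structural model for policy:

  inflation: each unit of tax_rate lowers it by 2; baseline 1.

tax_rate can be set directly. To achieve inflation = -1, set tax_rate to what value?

tax_rate = 1

Solve -2*tax_rate + 1 = -1: tax_rate = (-1 - 1) / -2 = 1.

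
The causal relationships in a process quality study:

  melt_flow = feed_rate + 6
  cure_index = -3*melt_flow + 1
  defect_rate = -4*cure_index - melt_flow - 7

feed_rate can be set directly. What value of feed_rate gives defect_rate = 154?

feed_rate = 9

Substituting into the cure_index equation gives cure_index = -3*feed_rate - 17.
Substituting into the defect_rate equation gives defect_rate = 11*feed_rate + 55.
Solve 11*feed_rate + 55 = 154: feed_rate = (154 - 55) / 11 = 9.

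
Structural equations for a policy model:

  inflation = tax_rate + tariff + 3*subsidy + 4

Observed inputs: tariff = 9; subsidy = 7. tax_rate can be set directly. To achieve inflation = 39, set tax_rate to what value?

tax_rate = 5

Substituting into the inflation equation gives inflation = tax_rate + 34.
Solve tax_rate + 34 = 39: tax_rate = (39 - 34) / 1 = 5.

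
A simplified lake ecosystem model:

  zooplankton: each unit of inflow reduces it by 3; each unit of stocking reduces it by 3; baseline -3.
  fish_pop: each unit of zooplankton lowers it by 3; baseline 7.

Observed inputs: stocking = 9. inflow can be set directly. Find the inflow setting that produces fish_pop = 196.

inflow = 11

Substituting into the zooplankton equation gives zooplankton = -3*inflow - 30.
So fish_pop = 9*inflow + 97.
Solve 9*inflow + 97 = 196: inflow = (196 - 97) / 9 = 11.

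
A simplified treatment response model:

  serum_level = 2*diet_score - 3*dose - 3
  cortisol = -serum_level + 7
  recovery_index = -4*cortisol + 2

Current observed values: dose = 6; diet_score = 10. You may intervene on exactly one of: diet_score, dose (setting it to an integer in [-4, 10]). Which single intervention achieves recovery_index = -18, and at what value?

set dose = 5

Intervening on diet_score: recovery_index = 8*diet_score - 110. Reaching -18 requires diet_score = 23/2, not an integer.
Intervening on dose: with other inputs at their observed values, recovery_index = -12*dose + 42. Solving for -18 gives dose = 5, within [-4, 10].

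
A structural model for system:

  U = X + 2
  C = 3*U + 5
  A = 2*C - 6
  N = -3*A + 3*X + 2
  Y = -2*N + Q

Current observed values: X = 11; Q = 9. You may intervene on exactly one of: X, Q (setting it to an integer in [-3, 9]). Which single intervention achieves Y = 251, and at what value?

Intervening on X: with other inputs at their observed values, Y = 30*X + 101. Solving for 251 gives X = 5, within [-3, 9].
Intervening on Q: Y = Q + 422. Reaching 251 requires Q = -171, outside [-3, 9].

set X = 5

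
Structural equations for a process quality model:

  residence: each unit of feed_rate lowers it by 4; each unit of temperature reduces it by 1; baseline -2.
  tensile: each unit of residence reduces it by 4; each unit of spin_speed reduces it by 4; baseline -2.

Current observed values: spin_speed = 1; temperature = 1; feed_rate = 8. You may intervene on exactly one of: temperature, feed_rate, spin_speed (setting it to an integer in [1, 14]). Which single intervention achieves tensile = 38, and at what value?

Intervening on temperature: tensile = 4*temperature + 130. Reaching 38 requires temperature = -23, outside [1, 14].
Intervening on feed_rate: with other inputs at their observed values, tensile = 16*feed_rate + 6. Solving for 38 gives feed_rate = 2, within [1, 14].
Intervening on spin_speed: tensile = -4*spin_speed + 138. Reaching 38 requires spin_speed = 25, outside [1, 14].

set feed_rate = 2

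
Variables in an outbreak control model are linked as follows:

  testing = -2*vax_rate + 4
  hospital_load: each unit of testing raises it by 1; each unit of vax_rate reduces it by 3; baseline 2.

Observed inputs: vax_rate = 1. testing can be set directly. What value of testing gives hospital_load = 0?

testing = 1

Intervening on testing fixes its value directly, overriding its dependence on vax_rate.
Substituting into the hospital_load equation gives hospital_load = testing - 1.
Solve testing - 1 = 0: testing = (0 + 1) / 1 = 1.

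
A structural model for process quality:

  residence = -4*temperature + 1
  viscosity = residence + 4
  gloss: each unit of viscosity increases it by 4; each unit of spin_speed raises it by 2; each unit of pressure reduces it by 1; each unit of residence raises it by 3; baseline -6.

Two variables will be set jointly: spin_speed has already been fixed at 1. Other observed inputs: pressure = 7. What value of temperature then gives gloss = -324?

temperature = 12

With spin_speed held at 1:
Substituting into the viscosity equation gives viscosity = -4*temperature + 5.
Substituting into the gloss equation gives gloss = -28*temperature + 12.
Solve -28*temperature + 12 = -324: temperature = (-324 - 12) / -28 = 12.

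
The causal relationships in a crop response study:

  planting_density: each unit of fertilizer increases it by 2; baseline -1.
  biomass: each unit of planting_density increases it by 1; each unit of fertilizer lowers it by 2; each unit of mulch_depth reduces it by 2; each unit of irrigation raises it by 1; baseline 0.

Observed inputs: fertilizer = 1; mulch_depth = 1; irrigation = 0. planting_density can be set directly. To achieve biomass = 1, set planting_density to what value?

planting_density = 5

Intervening on planting_density fixes its value directly, overriding its dependence on fertilizer.
Substituting into the biomass equation gives biomass = planting_density - 4.
Solve planting_density - 4 = 1: planting_density = (1 + 4) / 1 = 5.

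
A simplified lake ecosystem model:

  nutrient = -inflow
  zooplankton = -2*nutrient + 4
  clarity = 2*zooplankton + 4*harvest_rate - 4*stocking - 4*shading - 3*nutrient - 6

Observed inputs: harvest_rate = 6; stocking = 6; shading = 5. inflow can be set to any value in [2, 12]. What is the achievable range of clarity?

Substituting into the zooplankton equation gives zooplankton = 2*inflow + 4.
Substituting into the clarity equation gives clarity = 7*inflow - 18.
Linear in inflow, so extremes are at the endpoints: inflow = 2 gives clarity = -4; inflow = 12 gives clarity = 66.

-4 to 66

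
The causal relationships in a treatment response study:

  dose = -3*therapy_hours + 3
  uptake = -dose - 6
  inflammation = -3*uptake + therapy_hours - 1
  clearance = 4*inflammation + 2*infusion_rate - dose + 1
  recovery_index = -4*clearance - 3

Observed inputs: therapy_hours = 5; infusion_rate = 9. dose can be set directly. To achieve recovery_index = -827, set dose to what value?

Intervening on dose fixes its value directly, overriding its dependence on therapy_hours.
Substituting into the inflammation equation gives inflammation = 3*dose + 22.
This gives clearance = 11*dose + 107.
Substituting into the recovery_index equation gives recovery_index = -44*dose - 431.
Solve -44*dose - 431 = -827: dose = (-827 + 431) / -44 = 9.

dose = 9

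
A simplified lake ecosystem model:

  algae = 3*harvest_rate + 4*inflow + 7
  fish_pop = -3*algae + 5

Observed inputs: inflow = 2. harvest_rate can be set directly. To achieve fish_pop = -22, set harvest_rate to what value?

harvest_rate = -2

Substituting into the algae equation gives algae = 3*harvest_rate + 15.
This gives fish_pop = -9*harvest_rate - 40.
Solve -9*harvest_rate - 40 = -22: harvest_rate = (-22 + 40) / -9 = -2.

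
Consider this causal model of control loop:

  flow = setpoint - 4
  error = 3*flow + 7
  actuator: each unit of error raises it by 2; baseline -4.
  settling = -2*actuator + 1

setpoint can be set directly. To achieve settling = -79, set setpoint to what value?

setpoint = 9

Substituting into the error equation gives error = 3*setpoint - 5.
This gives actuator = 6*setpoint - 14.
This gives settling = -12*setpoint + 29.
Solve -12*setpoint + 29 = -79: setpoint = (-79 - 29) / -12 = 9.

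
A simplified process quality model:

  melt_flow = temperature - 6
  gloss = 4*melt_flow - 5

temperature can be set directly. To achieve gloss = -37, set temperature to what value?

Substituting into the gloss equation gives gloss = 4*temperature - 29.
Solve 4*temperature - 29 = -37: temperature = (-37 + 29) / 4 = -2.

temperature = -2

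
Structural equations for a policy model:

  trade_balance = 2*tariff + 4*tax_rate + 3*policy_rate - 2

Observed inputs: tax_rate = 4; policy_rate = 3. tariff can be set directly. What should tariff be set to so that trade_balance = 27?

tariff = 2

Substituting into the trade_balance equation gives trade_balance = 2*tariff + 23.
Solve 2*tariff + 23 = 27: tariff = (27 - 23) / 2 = 2.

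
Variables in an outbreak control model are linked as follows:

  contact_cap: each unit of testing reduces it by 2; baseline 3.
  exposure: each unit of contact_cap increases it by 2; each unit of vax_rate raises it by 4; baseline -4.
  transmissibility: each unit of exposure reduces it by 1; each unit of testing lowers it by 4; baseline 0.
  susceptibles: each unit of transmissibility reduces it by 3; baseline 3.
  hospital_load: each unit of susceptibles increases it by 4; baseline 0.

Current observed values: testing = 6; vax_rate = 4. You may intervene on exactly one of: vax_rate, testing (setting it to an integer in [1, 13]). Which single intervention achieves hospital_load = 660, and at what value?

set vax_rate = 13

Intervening on vax_rate: with other inputs at their observed values, hospital_load = 48*vax_rate + 36. Solving for 660 gives vax_rate = 13, within [1, 13].
Intervening on testing: the paths from testing to hospital_load cancel (net effect zero), leaving hospital_load = 228; 660 is unreachable this way.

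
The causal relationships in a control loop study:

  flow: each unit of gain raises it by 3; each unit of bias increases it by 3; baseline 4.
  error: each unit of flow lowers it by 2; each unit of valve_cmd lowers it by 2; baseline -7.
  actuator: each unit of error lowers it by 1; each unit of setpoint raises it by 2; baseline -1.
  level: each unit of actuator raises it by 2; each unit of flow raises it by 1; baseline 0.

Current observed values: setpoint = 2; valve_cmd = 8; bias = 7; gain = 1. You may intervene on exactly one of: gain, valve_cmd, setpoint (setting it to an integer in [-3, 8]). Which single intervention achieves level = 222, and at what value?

Intervening on gain: with other inputs at their observed values, level = 15*gain + 177. Solving for 222 gives gain = 3, within [-3, 8].
Intervening on valve_cmd: level = 4*valve_cmd + 160. Reaching 222 requires valve_cmd = 31/2, not an integer.
Intervening on setpoint: level = 4*setpoint + 184. Reaching 222 requires setpoint = 19/2, not an integer.

set gain = 3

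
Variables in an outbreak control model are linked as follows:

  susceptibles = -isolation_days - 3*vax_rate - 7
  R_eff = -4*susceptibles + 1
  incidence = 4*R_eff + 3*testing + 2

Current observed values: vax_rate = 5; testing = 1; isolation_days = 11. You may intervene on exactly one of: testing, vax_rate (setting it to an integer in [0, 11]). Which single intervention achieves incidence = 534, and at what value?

set testing = 0

Intervening on testing: with other inputs at their observed values, incidence = 3*testing + 534. Solving for 534 gives testing = 0, within [0, 11].
Intervening on vax_rate: incidence = 48*vax_rate + 297. Reaching 534 requires vax_rate = 79/16, not an integer.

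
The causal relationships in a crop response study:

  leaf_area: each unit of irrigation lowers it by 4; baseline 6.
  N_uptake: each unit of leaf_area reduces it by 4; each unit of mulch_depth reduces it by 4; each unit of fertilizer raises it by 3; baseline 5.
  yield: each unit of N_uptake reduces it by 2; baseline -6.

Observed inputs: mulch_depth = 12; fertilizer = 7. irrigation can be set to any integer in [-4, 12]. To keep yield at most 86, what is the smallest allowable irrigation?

Substituting into the N_uptake equation gives N_uptake = 16*irrigation - 46.
Substituting into the yield equation gives yield = -32*irrigation + 86.
Require -32*irrigation + 86 ≤ 86, so irrigation ≥ 0.
The smallest integer in [-4, 12] satisfying this is 0.

irrigation = 0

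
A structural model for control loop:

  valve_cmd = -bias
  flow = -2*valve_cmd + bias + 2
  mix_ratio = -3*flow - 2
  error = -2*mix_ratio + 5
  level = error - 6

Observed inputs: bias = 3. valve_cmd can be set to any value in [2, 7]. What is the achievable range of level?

-51 to 9

Intervening on valve_cmd fixes its value directly, overriding its dependence on bias.
Substituting into the flow equation gives flow = -2*valve_cmd + 5.
Substituting into the mix_ratio equation gives mix_ratio = 6*valve_cmd - 17.
This gives error = -12*valve_cmd + 39.
level becomes -12*valve_cmd + 33.
Linear in valve_cmd, so extremes are at the endpoints: valve_cmd = 2 gives level = 9; valve_cmd = 7 gives level = -51.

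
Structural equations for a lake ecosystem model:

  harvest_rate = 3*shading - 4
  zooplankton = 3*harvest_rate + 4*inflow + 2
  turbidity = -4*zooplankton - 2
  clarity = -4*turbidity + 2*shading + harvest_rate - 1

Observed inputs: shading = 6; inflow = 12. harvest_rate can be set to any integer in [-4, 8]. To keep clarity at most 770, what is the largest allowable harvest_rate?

harvest_rate = -1

Intervening on harvest_rate fixes its value directly, overriding its dependence on shading.
Substituting into the zooplankton equation gives zooplankton = 3*harvest_rate + 50.
Substituting into the turbidity equation gives turbidity = -12*harvest_rate - 202.
This gives clarity = 49*harvest_rate + 819.
Require 49*harvest_rate + 819 ≤ 770, so harvest_rate ≤ -1.
The largest integer in [-4, 8] satisfying this is -1.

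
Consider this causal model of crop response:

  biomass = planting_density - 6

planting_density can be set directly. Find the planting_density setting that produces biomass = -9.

planting_density = -3

Solve planting_density - 6 = -9: planting_density = (-9 + 6) / 1 = -3.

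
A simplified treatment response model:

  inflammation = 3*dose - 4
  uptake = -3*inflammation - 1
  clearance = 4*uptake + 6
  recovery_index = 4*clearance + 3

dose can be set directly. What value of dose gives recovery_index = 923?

Substituting into the uptake equation gives uptake = -9*dose + 11.
Substituting into the clearance equation gives clearance = -36*dose + 50.
Substituting into the recovery_index equation gives recovery_index = -144*dose + 203.
Solve -144*dose + 203 = 923: dose = (923 - 203) / -144 = -5.

dose = -5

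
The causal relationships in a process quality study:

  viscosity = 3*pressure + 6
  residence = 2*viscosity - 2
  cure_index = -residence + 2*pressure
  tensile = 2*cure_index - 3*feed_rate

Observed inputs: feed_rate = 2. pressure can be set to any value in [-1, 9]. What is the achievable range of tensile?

Substituting into the residence equation gives residence = 6*pressure + 10.
Substituting into the cure_index equation gives cure_index = -4*pressure - 10.
Substituting into the tensile equation gives tensile = -8*pressure - 26.
Linear in pressure, so extremes are at the endpoints: pressure = -1 gives tensile = -18; pressure = 9 gives tensile = -98.

-98 to -18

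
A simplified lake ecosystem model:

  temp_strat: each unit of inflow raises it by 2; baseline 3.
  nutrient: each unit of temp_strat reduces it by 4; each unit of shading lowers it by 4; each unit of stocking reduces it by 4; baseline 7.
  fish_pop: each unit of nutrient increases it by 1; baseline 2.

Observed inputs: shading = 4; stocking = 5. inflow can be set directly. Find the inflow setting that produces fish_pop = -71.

Substituting into the nutrient equation gives nutrient = -8*inflow - 41.
So fish_pop = -8*inflow - 39.
Solve -8*inflow - 39 = -71: inflow = (-71 + 39) / -8 = 4.

inflow = 4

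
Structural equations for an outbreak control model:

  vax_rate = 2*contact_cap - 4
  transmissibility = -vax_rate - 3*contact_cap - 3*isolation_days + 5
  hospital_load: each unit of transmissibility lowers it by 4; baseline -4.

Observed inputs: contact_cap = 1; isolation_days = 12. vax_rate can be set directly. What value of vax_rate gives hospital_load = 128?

Intervening on vax_rate fixes its value directly, overriding its dependence on contact_cap.
Substituting into the transmissibility equation gives transmissibility = -vax_rate - 34.
Substituting into the hospital_load equation gives hospital_load = 4*vax_rate + 132.
Solve 4*vax_rate + 132 = 128: vax_rate = (128 - 132) / 4 = -1.

vax_rate = -1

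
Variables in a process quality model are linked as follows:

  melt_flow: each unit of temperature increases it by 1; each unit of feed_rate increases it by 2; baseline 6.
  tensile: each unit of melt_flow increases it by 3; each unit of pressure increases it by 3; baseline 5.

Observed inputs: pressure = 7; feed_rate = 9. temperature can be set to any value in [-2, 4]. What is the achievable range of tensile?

Substituting into the melt_flow equation gives melt_flow = temperature + 24.
tensile becomes 3*temperature + 98.
Linear in temperature, so extremes are at the endpoints: temperature = -2 gives tensile = 92; temperature = 4 gives tensile = 110.

92 to 110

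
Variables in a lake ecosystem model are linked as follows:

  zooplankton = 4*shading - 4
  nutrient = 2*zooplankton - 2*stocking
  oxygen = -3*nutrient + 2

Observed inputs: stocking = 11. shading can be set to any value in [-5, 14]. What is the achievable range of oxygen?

-244 to 212

Substituting into the nutrient equation gives nutrient = 8*shading - 30.
oxygen becomes -24*shading + 92.
Linear in shading, so extremes are at the endpoints: shading = -5 gives oxygen = 212; shading = 14 gives oxygen = -244.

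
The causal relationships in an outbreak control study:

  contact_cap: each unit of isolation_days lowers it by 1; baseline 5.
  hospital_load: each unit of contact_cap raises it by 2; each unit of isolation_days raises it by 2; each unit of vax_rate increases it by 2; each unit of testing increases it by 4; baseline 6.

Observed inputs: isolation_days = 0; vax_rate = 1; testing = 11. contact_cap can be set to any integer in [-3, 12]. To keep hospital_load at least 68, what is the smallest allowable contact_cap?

Intervening on contact_cap fixes its value directly, overriding its dependence on isolation_days.
Substituting into the hospital_load equation gives hospital_load = 2*contact_cap + 52.
Require 2*contact_cap + 52 ≥ 68, so contact_cap ≥ 8.
The smallest integer in [-3, 12] satisfying this is 8.

contact_cap = 8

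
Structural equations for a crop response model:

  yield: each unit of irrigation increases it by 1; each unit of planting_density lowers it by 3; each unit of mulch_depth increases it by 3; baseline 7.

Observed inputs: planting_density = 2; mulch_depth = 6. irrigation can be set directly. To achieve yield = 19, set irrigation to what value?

irrigation = 0

Substituting into the yield equation gives yield = irrigation + 19.
Solve irrigation + 19 = 19: irrigation = (19 - 19) / 1 = 0.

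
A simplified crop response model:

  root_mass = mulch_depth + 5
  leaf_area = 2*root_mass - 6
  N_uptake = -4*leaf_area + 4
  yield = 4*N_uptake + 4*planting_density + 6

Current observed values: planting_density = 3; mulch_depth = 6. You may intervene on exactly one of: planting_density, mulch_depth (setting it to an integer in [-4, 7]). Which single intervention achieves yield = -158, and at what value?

set mulch_depth = 4

Intervening on planting_density: yield = 4*planting_density - 234. Reaching -158 requires planting_density = 19, outside [-4, 7].
Intervening on mulch_depth: with other inputs at their observed values, yield = -32*mulch_depth - 30. Solving for -158 gives mulch_depth = 4, within [-4, 7].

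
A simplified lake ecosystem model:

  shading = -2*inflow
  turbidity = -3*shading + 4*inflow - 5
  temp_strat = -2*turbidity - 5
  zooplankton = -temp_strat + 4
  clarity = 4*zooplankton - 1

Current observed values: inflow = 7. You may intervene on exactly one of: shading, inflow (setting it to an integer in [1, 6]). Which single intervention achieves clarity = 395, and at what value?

Intervening on shading: clarity = -24*shading + 219. Reaching 395 requires shading = -22/3, not an integer.
Intervening on inflow: with other inputs at their observed values, clarity = 80*inflow - 5. Solving for 395 gives inflow = 5, within [1, 6].

set inflow = 5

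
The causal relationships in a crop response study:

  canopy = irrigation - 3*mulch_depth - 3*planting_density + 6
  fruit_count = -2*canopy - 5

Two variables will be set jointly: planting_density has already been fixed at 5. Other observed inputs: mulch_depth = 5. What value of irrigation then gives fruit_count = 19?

irrigation = 12

With planting_density held at 5:
Substituting into the canopy equation gives canopy = irrigation - 24.
fruit_count becomes -2*irrigation + 43.
Solve -2*irrigation + 43 = 19: irrigation = (19 - 43) / -2 = 12.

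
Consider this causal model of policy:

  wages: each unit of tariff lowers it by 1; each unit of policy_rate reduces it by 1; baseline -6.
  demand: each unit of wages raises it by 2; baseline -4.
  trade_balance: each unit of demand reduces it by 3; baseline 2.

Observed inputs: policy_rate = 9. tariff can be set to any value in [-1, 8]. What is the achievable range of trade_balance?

98 to 152

Substituting into the wages equation gives wages = -tariff - 15.
So demand = -2*tariff - 34.
trade_balance becomes 6*tariff + 104.
Linear in tariff, so extremes are at the endpoints: tariff = -1 gives trade_balance = 98; tariff = 8 gives trade_balance = 152.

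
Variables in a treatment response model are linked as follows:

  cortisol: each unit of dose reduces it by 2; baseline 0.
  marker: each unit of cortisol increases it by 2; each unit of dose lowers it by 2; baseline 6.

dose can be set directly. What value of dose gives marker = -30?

Substituting into the marker equation gives marker = -6*dose + 6.
Solve -6*dose + 6 = -30: dose = (-30 - 6) / -6 = 6.

dose = 6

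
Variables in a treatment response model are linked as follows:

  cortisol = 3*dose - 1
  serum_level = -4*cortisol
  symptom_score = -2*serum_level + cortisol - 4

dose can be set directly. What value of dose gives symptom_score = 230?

Substituting into the serum_level equation gives serum_level = -12*dose + 4.
This gives symptom_score = 27*dose - 13.
Solve 27*dose - 13 = 230: dose = (230 + 13) / 27 = 9.

dose = 9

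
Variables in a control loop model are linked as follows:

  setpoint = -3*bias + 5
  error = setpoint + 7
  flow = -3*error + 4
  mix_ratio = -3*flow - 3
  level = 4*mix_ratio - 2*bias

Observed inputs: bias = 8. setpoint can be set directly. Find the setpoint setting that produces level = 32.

Intervening on setpoint fixes its value directly, overriding its dependence on bias.
Substituting into the flow equation gives flow = -3*setpoint - 17.
mix_ratio becomes 9*setpoint + 48.
level becomes 36*setpoint + 176.
Solve 36*setpoint + 176 = 32: setpoint = (32 - 176) / 36 = -4.

setpoint = -4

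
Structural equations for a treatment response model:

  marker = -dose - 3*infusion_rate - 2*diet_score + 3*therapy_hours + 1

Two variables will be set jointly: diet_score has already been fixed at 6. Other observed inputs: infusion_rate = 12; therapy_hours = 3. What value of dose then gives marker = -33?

With diet_score held at 6:
Substituting into the marker equation gives marker = -dose - 38.
Solve -dose - 38 = -33: dose = (-33 + 38) / -1 = -5.

dose = -5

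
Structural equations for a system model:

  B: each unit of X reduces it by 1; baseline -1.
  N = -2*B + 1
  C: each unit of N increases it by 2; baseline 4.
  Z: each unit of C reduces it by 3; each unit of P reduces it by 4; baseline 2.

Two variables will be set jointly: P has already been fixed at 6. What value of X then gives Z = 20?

X = -6

With P held at 6:
Substituting into the N equation gives N = 2*X + 3.
C becomes 4*X + 10.
Substituting into the Z equation gives Z = -12*X - 52.
Solve -12*X - 52 = 20: X = (20 + 52) / -12 = -6.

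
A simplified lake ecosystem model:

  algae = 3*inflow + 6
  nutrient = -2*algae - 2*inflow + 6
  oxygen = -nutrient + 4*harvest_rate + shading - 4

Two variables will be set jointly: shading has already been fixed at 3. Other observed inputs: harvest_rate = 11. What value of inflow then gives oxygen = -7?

With shading held at 3:
Substituting into the nutrient equation gives nutrient = -8*inflow - 6.
So oxygen = 8*inflow + 49.
Solve 8*inflow + 49 = -7: inflow = (-7 - 49) / 8 = -7.

inflow = -7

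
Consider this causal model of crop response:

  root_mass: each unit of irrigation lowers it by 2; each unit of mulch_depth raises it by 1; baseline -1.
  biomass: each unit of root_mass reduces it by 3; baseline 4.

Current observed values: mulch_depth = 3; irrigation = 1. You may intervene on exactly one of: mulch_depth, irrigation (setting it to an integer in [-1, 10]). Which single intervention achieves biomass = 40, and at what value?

Intervening on mulch_depth: biomass = -3*mulch_depth + 13. Reaching 40 requires mulch_depth = -9, outside [-1, 10].
Intervening on irrigation: with other inputs at their observed values, biomass = 6*irrigation - 2. Solving for 40 gives irrigation = 7, within [-1, 10].

set irrigation = 7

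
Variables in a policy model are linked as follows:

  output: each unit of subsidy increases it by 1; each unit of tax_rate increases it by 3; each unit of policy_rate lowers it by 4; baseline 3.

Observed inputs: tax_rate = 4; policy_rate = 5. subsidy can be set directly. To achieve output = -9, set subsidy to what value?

subsidy = -4

Substituting into the output equation gives output = subsidy - 5.
Solve subsidy - 5 = -9: subsidy = (-9 + 5) / 1 = -4.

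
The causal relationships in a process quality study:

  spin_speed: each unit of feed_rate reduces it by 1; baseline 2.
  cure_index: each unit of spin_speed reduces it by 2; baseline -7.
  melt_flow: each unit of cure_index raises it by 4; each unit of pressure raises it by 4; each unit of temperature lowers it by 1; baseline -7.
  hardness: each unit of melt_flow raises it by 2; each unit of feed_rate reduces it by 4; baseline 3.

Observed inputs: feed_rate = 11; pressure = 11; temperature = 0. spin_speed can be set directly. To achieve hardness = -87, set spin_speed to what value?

Intervening on spin_speed fixes its value directly, overriding its dependence on feed_rate.
Substituting into the melt_flow equation gives melt_flow = -8*spin_speed + 9.
Substituting into the hardness equation gives hardness = -16*spin_speed - 23.
Solve -16*spin_speed - 23 = -87: spin_speed = (-87 + 23) / -16 = 4.

spin_speed = 4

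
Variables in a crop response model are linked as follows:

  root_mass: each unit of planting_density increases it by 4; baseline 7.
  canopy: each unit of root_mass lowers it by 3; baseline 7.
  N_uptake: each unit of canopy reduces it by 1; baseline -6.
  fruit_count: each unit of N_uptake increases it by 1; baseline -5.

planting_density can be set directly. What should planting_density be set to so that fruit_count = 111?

Substituting into the canopy equation gives canopy = -12*planting_density - 14.
Substituting into the N_uptake equation gives N_uptake = 12*planting_density + 8.
Substituting into the fruit_count equation gives fruit_count = 12*planting_density + 3.
Solve 12*planting_density + 3 = 111: planting_density = (111 - 3) / 12 = 9.

planting_density = 9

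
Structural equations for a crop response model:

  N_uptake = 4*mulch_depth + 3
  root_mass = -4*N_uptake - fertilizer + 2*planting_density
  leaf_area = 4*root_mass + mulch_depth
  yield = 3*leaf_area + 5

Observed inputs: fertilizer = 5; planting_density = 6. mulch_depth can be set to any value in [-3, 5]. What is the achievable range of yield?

Substituting into the root_mass equation gives root_mass = -16*mulch_depth - 5.
So leaf_area = -63*mulch_depth - 20.
This gives yield = -189*mulch_depth - 55.
Linear in mulch_depth, so extremes are at the endpoints: mulch_depth = -3 gives yield = 512; mulch_depth = 5 gives yield = -1000.

-1000 to 512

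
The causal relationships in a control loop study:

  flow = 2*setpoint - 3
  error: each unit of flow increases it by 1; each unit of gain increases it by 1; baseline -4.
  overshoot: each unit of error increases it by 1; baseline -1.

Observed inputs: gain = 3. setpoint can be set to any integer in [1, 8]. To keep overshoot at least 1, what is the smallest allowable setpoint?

Substituting into the error equation gives error = 2*setpoint - 4.
Substituting into the overshoot equation gives overshoot = 2*setpoint - 5.
Require 2*setpoint - 5 ≥ 1, so setpoint ≥ 3.
The smallest integer in [1, 8] satisfying this is 3.

setpoint = 3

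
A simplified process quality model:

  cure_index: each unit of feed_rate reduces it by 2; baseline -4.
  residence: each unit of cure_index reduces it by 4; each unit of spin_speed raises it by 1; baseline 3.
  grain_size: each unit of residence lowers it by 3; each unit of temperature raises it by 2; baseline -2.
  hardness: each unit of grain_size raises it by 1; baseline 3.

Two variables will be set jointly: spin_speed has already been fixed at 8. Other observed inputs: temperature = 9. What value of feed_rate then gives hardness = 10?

With spin_speed held at 8:
Substituting into the residence equation gives residence = 8*feed_rate + 27.
Substituting into the grain_size equation gives grain_size = -24*feed_rate - 65.
This gives hardness = -24*feed_rate - 62.
Solve -24*feed_rate - 62 = 10: feed_rate = (10 + 62) / -24 = -3.

feed_rate = -3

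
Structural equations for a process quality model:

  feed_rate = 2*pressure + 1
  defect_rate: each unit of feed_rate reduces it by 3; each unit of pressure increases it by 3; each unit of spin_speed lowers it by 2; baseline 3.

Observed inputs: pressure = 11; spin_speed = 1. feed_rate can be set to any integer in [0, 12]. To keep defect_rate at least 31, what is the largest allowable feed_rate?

Intervening on feed_rate fixes its value directly, overriding its dependence on pressure.
Substituting into the defect_rate equation gives defect_rate = -3*feed_rate + 34.
Require -3*feed_rate + 34 ≥ 31, so feed_rate ≤ 1.
The largest integer in [0, 12] satisfying this is 1.

feed_rate = 1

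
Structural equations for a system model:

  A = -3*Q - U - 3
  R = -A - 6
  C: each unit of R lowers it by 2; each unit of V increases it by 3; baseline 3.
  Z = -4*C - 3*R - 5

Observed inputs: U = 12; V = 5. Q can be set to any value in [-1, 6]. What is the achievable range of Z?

Substituting into the A equation gives A = -3*Q - 15.
Substituting into the R equation gives R = 3*Q + 9.
Substituting into the C equation gives C = -6*Q.
Substituting into the Z equation gives Z = 15*Q - 32.
Linear in Q, so extremes are at the endpoints: Q = -1 gives Z = -47; Q = 6 gives Z = 58.

-47 to 58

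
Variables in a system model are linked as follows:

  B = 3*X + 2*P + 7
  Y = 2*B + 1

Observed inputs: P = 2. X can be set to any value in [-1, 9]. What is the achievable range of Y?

Substituting into the B equation gives B = 3*X + 11.
Substituting into the Y equation gives Y = 6*X + 23.
Linear in X, so extremes are at the endpoints: X = -1 gives Y = 17; X = 9 gives Y = 77.

17 to 77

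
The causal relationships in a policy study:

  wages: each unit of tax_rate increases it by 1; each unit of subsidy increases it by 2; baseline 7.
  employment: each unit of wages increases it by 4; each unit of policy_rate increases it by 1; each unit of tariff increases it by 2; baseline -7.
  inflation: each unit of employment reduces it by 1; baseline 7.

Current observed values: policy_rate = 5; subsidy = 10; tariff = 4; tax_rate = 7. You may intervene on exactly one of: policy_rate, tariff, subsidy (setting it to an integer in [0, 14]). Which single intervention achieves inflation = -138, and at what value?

set policy_rate = 8

Intervening on policy_rate: with other inputs at their observed values, inflation = -policy_rate - 130. Solving for -138 gives policy_rate = 8, within [0, 14].
Intervening on tariff: inflation = -2*tariff - 127. Reaching -138 requires tariff = 11/2, not an integer.
Intervening on subsidy: inflation = -8*subsidy - 55. Reaching -138 requires subsidy = 83/8, not an integer.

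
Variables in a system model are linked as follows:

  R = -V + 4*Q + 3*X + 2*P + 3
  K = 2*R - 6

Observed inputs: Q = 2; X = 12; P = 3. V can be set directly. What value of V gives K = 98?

Substituting into the R equation gives R = -V + 53.
This gives K = -2*V + 100.
Solve -2*V + 100 = 98: V = (98 - 100) / -2 = 1.

V = 1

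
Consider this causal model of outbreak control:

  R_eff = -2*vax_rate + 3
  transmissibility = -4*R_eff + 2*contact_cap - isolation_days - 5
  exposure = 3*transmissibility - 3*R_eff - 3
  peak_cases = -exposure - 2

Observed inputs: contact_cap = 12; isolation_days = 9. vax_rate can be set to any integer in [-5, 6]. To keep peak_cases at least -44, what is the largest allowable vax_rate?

vax_rate = 2

Substituting into the transmissibility equation gives transmissibility = 8*vax_rate - 2.
Substituting into the exposure equation gives exposure = 30*vax_rate - 18.
Substituting into the peak_cases equation gives peak_cases = -30*vax_rate + 16.
Require -30*vax_rate + 16 ≥ -44, so vax_rate ≤ 2.
The largest integer in [-5, 6] satisfying this is 2.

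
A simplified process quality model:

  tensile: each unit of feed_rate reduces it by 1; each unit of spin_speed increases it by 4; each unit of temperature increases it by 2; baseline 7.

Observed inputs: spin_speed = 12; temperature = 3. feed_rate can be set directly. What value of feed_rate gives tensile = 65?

feed_rate = -4

Substituting into the tensile equation gives tensile = -feed_rate + 61.
Solve -feed_rate + 61 = 65: feed_rate = (65 - 61) / -1 = -4.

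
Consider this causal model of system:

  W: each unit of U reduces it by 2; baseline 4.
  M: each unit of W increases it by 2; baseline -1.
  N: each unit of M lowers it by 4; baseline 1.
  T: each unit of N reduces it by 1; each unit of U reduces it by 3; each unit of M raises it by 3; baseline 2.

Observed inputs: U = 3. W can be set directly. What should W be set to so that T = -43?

W = -2

Intervening on W fixes its value directly, overriding its dependence on U.
Substituting into the N equation gives N = -8*W + 5.
So T = 14*W - 15.
Solve 14*W - 15 = -43: W = (-43 + 15) / 14 = -2.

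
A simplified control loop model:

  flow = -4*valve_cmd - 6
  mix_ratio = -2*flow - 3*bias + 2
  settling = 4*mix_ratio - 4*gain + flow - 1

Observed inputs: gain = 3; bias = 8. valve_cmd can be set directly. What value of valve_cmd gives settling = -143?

valve_cmd = -3

Substituting into the mix_ratio equation gives mix_ratio = 8*valve_cmd - 10.
Substituting into the settling equation gives settling = 28*valve_cmd - 59.
Solve 28*valve_cmd - 59 = -143: valve_cmd = (-143 + 59) / 28 = -3.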